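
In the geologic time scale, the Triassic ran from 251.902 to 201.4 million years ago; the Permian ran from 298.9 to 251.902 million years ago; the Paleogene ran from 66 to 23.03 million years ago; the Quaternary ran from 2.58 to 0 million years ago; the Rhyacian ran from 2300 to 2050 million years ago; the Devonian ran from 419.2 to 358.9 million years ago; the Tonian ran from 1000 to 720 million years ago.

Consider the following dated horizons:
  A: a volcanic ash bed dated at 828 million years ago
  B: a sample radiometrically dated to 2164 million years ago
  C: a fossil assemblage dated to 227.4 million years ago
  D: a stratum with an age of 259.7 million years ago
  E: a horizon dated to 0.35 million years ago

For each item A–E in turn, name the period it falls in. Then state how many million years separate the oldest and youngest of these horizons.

Match each age against the start–end ranges in the excerpt: A = 828 Ma → Tonian (1000–720); B = 2164 Ma → Rhyacian (2300–2050); C = 227.4 Ma → Triassic (251.902–201.4); D = 259.7 Ma → Permian (298.9–251.902); E = 0.35 Ma → Quaternary (2.58–0).
The largest age is 2164 Ma and the smallest is 0.35 Ma; their difference is 2163.65 Myr.

A — Tonian; B — Rhyacian; C — Triassic; D — Permian; E — Quaternary; span 2163.65 million years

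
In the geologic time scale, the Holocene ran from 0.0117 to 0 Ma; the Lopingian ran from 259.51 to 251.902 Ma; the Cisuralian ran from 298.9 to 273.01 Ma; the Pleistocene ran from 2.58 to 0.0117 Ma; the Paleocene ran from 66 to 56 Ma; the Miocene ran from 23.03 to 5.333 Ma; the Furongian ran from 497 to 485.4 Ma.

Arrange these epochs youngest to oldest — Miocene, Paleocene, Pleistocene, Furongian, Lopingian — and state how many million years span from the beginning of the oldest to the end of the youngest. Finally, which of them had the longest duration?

Start ages (Ma): Furongian 497, Lopingian 259.51, Paleocene 66, Miocene 23.03, Pleistocene 2.58.
Ordered youngest to oldest: Pleistocene, Miocene, Paleocene, Lopingian, Furongian.
Span = 497 − 0.0117 = 496.9883 Myr.
Durations: Pleistocene 2.5683, Paleocene 10, Furongian 11.6, Miocene 17.697, Lopingian 7.608 → longest is Miocene (17.697 Myr).

Pleistocene → Miocene → Paleocene → Lopingian → Furongian; total span 496.9883 Myr; longest is Miocene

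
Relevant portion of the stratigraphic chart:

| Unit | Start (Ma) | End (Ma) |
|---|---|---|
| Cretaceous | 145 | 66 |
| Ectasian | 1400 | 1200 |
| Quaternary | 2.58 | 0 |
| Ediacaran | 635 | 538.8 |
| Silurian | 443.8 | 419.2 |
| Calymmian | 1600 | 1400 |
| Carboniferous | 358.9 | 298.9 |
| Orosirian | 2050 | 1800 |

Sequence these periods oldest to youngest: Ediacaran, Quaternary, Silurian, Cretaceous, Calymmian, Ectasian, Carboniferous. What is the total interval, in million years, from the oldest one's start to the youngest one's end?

Calymmian, Ectasian, Ediacaran, Silurian, Carboniferous, Cretaceous, Quaternary; total span 1600 Myr

Start ages (Ma): Calymmian 1600, Ectasian 1400, Ediacaran 635, Silurian 443.8, Carboniferous 358.9, Cretaceous 145, Quaternary 2.58.
Ordered oldest to youngest: Calymmian, Ectasian, Ediacaran, Silurian, Carboniferous, Cretaceous, Quaternary.
Span = 1600 − 0 = 1600 Myr.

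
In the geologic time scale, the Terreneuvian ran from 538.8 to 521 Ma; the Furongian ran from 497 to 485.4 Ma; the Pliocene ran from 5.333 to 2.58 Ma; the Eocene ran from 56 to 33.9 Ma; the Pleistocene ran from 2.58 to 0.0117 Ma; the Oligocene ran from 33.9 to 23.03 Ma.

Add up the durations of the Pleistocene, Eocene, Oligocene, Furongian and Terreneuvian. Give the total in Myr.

Duration is start − end for each: (2.58 − 0.0117) + (56 − 33.9) + (33.9 − 23.03) + (497 − 485.4) + (538.8 − 521).
That is 2.5683 + 22.1 + 10.87 + 11.6 + 17.8, which totals 64.9383 million years.

64.9383 million years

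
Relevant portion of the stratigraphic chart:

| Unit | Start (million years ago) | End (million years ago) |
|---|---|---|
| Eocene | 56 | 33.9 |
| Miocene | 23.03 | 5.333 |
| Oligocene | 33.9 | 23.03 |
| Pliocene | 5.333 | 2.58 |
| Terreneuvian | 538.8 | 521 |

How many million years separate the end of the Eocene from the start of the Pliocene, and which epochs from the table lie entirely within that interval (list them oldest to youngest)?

The Eocene closes at 33.9 Ma and the Pliocene opens at 5.333 Ma, so the interval is 33.9 − 5.333 = 28.567 Myr.
An epoch fits inside if it starts at or after 33.9 Ma and ends at or before 5.333 Ma; oldest first that gives Oligocene, Miocene.

28.567 million years; Oligocene, Miocene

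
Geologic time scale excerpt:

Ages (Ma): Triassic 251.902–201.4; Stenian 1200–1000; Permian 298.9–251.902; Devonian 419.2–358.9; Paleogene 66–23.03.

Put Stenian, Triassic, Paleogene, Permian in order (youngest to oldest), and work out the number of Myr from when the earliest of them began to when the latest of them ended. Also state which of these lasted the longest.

From the excerpt: Stenian 1200–1000; Triassic 251.902–201.4; Paleogene 66–23.03; Permian 298.9–251.902 (Ma).
Larger Ma is earlier, so the oldest is Stenian and the youngest is Paleogene; youngest to oldest: Paleogene, Triassic, Permian, Stenian.
Oldest start 1200 minus youngest end 23.03 gives 1176.97 Myr overall.
Individual lengths (start − end): Stenian 200; Paleogene 42.97; Triassic 50.502; Permian 46.998. The largest is Stenian at 200 Myr.

Paleogene → Triassic → Permian → Stenian; total span 1176.97 Myr; longest is Stenian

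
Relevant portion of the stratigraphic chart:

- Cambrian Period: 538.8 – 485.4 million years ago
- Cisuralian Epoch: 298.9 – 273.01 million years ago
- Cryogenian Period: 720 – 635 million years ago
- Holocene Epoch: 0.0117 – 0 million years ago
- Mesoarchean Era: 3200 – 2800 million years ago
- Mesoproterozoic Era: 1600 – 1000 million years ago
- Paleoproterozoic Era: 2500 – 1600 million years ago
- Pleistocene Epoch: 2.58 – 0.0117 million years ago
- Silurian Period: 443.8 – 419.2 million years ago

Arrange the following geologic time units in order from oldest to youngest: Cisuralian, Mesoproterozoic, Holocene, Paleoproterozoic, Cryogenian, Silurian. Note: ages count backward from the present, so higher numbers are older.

Sorting by start age (descending Ma, since larger Ma = older): Paleoproterozoic began 2500, Mesoproterozoic began 1600, Cryogenian began 720, Silurian began 443.8, Cisuralian began 298.9, Holocene began 0.0117.

Paleoproterozoic, Mesoproterozoic, Cryogenian, Silurian, Cisuralian, Holocene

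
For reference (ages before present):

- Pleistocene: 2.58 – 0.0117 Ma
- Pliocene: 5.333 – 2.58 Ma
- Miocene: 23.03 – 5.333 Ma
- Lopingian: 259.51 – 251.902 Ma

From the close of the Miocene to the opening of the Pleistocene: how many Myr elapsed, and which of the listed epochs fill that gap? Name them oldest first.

2.753 million years; Pliocene

End of Miocene = 5.333 Ma; start of Pleistocene = 2.58 Ma.
Gap = 5.333 − 2.58 = 2.753 Myr.
Epochs wholly inside 5.333–2.58 Ma: Pliocene (5.333–2.58).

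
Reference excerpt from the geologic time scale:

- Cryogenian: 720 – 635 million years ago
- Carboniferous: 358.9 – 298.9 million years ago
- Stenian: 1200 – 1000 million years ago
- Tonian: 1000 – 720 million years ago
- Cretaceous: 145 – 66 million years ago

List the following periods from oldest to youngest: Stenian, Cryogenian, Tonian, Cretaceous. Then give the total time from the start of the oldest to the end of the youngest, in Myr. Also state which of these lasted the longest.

Stenian, Tonian, Cryogenian, Cretaceous; total span 1134 Myr; longest is Tonian

Start ages (Ma): Stenian 1200, Tonian 1000, Cryogenian 720, Cretaceous 145.
Ordered oldest to youngest: Stenian, Tonian, Cryogenian, Cretaceous.
Span = 1200 − 66 = 1134 Myr.
Durations: Cryogenian 85, Stenian 200, Cretaceous 79, Tonian 280 → longest is Tonian (280 Myr).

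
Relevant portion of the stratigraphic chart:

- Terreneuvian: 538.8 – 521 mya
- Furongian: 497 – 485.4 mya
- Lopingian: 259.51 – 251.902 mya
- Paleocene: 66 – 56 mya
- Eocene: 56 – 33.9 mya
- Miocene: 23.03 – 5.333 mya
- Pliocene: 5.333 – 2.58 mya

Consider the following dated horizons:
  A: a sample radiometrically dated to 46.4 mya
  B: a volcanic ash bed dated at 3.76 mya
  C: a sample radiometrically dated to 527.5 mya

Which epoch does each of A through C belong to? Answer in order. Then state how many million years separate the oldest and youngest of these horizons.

A — Eocene; B — Pliocene; C — Terreneuvian; span 523.74 million years

Match each age against the start–end ranges in the excerpt: A = 46.4 Ma → Eocene (56–33.9); B = 3.76 Ma → Pliocene (5.333–2.58); C = 527.5 Ma → Terreneuvian (538.8–521).
The largest age is 527.5 Ma and the smallest is 3.76 Ma; their difference is 523.74 Myr.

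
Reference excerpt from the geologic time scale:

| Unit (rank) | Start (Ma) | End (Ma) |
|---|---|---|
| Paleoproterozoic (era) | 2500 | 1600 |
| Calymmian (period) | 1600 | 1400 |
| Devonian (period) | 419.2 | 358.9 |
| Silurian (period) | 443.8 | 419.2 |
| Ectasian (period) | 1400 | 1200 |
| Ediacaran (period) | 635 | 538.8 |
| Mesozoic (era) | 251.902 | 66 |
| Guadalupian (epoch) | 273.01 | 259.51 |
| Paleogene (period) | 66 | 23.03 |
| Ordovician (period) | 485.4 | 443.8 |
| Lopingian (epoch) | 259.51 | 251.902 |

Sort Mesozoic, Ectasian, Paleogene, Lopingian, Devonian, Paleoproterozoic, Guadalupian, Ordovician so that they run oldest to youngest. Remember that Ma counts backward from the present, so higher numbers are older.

Paleoproterozoic, Ectasian, Ordovician, Devonian, Guadalupian, Lopingian, Mesozoic, Paleogene

Read off each span (Ma): Mesozoic 251.902–66; Ectasian 1400–1200; Paleogene 66–23.03; Lopingian 259.51–251.902; Devonian 419.2–358.9; Paleoproterozoic 2500–1600; Guadalupian 273.01–259.51; Ordovician 485.4–443.8.
Larger Ma is older, so oldest→youngest is Paleoproterozoic, Ectasian, Ordovician, Devonian, Guadalupian, Lopingian, Mesozoic, Paleogene.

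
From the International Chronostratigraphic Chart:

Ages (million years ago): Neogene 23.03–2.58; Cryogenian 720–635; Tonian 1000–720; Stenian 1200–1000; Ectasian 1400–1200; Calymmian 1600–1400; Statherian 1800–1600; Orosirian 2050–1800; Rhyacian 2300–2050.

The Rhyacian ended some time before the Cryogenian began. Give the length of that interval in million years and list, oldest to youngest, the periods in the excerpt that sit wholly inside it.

The Rhyacian closes at 2050 Ma and the Cryogenian opens at 720 Ma, so the interval is 2050 − 720 = 1330 Myr.
A period fits inside if it starts at or after 2050 Ma and ends at or before 720 Ma; oldest first that gives Orosirian, Statherian, Calymmian, Ectasian, Stenian, Tonian.

1330 million years; Orosirian, Statherian, Calymmian, Ectasian, Stenian, Tonian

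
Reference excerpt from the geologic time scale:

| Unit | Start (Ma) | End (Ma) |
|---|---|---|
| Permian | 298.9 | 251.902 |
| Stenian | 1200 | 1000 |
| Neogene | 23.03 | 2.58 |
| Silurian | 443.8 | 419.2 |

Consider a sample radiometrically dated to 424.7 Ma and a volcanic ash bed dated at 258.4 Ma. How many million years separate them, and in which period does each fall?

Elapsed time: 424.7 − 258.4 = 166.3 Myr.
424.7 Ma lies within 443.8–419.2 Ma: Silurian.
258.4 Ma lies within 298.9–251.902 Ma: Permian.

166.3 million years apart; the first in the Silurian, the second in the Permian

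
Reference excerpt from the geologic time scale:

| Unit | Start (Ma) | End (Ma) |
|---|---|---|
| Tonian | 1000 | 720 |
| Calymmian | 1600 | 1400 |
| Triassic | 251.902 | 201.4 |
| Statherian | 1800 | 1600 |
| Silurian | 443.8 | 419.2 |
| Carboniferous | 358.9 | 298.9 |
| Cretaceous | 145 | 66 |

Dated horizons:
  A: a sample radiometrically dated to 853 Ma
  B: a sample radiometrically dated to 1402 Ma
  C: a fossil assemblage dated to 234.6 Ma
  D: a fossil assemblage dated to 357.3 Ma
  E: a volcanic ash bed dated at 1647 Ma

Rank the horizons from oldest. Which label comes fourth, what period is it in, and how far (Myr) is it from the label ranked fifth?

Sorted oldest-first by Ma: E (1647), B (1402), A (853), D (357.3), C (234.6).
The fourth oldest is D at 357.3 Ma, which lies in 358.9–298.9 Ma: the Carboniferous.
The fifth oldest is C at 234.6 Ma; separation = |357.3 − 234.6| = 122.7 Myr.

D, in the Carboniferous; 122.7 million years to C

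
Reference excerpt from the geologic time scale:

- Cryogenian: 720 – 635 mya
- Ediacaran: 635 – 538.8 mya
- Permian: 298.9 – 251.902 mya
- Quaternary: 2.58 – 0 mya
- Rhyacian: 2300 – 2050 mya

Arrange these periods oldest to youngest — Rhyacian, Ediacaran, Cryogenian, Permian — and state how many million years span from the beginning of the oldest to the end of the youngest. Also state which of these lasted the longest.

Rhyacian, Cryogenian, Ediacaran, Permian; total span 2048.098 Myr; longest is Rhyacian

Start ages (Ma): Rhyacian 2300, Cryogenian 720, Ediacaran 635, Permian 298.9.
Ordered oldest to youngest: Rhyacian, Cryogenian, Ediacaran, Permian.
Span = 2300 − 251.902 = 2048.098 Myr.
Durations: Cryogenian 85, Ediacaran 96.2, Permian 46.998, Rhyacian 250 → longest is Rhyacian (250 Myr).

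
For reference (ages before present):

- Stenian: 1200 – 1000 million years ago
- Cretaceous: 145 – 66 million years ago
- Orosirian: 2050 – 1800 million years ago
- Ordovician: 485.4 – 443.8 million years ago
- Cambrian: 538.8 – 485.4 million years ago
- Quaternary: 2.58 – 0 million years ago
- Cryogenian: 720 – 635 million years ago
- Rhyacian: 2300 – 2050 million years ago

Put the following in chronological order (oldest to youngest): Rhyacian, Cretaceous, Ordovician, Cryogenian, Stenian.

Rhyacian, Stenian, Cryogenian, Ordovician, Cretaceous

Sorting by start age (descending Ma, since larger Ma = older): Rhyacian began 2300, Stenian began 1200, Cryogenian began 720, Ordovician began 485.4, Cretaceous began 145.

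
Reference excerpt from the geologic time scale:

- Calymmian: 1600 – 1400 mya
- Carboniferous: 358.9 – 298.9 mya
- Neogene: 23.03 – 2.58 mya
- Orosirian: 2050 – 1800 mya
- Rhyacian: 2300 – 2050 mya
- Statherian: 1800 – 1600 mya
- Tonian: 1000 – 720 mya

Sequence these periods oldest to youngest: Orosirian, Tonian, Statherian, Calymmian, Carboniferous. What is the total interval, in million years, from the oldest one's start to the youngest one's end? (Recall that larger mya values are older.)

Start ages (Ma): Orosirian 2050, Statherian 1800, Calymmian 1600, Tonian 1000, Carboniferous 358.9.
Ordered oldest to youngest: Orosirian, Statherian, Calymmian, Tonian, Carboniferous.
Span = 2050 − 298.9 = 1751.1 Myr.

Orosirian, Statherian, Calymmian, Tonian, Carboniferous; total span 1751.1 Myr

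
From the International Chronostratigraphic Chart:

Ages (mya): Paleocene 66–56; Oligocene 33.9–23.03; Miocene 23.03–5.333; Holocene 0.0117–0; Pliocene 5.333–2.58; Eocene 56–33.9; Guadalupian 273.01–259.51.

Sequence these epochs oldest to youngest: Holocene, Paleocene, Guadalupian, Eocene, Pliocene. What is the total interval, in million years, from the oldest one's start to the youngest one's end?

Start ages (Ma): Guadalupian 273.01, Paleocene 66, Eocene 56, Pliocene 5.333, Holocene 0.0117.
Ordered oldest to youngest: Guadalupian, Paleocene, Eocene, Pliocene, Holocene.
Span = 273.01 − 0 = 273.01 Myr.

Guadalupian → Paleocene → Eocene → Pliocene → Holocene; total span 273.01 Myr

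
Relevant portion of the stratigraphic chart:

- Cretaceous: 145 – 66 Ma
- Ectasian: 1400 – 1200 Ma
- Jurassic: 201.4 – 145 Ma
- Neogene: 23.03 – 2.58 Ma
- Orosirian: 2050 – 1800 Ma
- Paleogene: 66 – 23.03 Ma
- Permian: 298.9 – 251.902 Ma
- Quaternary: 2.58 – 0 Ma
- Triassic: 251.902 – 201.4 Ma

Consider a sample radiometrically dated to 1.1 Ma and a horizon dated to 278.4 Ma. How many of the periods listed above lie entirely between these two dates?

5

278.4 Ma sits inside the Permian (298.9–251.902) and 1.1 Ma inside the Quaternary (2.58–0); neither of those is wholly between the two dates.
The listed periods lying completely between them are Triassic, Jurassic, Cretaceous, Paleogene, Neogene — 5 in all.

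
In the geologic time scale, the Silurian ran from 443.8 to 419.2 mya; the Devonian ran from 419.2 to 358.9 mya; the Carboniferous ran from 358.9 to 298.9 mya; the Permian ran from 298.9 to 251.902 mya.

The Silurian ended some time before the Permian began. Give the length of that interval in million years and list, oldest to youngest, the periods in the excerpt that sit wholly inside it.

End of Silurian = 419.2 Ma; start of Permian = 298.9 Ma.
Gap = 419.2 − 298.9 = 120.3 Myr.
Periods wholly inside 419.2–298.9 Ma: Devonian (419.2–358.9), Carboniferous (358.9–298.9).

120.3 million years; Devonian, Carboniferous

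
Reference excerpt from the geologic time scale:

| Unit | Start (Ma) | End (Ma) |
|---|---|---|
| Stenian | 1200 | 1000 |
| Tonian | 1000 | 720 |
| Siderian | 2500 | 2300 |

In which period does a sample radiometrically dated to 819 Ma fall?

819 Ma lies between 1000 and 720 Ma, so it falls in the Tonian.

Tonian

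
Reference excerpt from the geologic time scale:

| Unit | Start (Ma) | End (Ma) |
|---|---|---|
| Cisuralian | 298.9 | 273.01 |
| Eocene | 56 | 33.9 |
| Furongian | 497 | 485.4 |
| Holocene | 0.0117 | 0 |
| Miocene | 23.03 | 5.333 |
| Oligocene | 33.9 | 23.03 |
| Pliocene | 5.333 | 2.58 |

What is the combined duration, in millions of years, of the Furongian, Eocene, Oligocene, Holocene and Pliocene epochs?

47.3347 million years

Duration is start − end for each: (497 − 485.4) + (56 − 33.9) + (33.9 − 23.03) + (0.0117 − 0) + (5.333 − 2.58).
That is 11.6 + 22.1 + 10.87 + 0.0117 + 2.753, which totals 47.3347 million years.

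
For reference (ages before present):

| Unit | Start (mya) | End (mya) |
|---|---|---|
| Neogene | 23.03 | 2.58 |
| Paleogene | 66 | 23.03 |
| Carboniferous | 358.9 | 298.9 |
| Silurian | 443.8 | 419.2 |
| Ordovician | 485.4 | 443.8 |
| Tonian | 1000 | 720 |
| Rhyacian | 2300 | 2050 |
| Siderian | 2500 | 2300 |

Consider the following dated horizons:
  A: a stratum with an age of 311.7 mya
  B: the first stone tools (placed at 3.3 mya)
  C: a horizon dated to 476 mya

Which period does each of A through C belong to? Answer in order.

Match each age against the start–end ranges in the excerpt: A = 311.7 Ma → Carboniferous (358.9–298.9); B = 3.3 Ma → Neogene (23.03–2.58); C = 476 Ma → Ordovician (485.4–443.8).

A — Carboniferous; B — Neogene; C — Ordovician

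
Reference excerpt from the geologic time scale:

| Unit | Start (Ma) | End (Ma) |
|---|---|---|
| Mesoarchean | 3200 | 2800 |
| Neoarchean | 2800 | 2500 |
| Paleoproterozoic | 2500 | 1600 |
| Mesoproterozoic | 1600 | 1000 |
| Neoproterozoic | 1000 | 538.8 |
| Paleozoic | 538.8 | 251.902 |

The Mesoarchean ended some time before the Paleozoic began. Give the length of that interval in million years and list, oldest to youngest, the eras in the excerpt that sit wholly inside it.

End of Mesoarchean = 2800 Ma; start of Paleozoic = 538.8 Ma.
Gap = 2800 − 538.8 = 2261.2 Myr.
Eras wholly inside 2800–538.8 Ma: Neoarchean (2800–2500), Paleoproterozoic (2500–1600), Mesoproterozoic (1600–1000), Neoproterozoic (1000–538.8).

2261.2 million years; Neoarchean, Paleoproterozoic, Mesoproterozoic, Neoproterozoic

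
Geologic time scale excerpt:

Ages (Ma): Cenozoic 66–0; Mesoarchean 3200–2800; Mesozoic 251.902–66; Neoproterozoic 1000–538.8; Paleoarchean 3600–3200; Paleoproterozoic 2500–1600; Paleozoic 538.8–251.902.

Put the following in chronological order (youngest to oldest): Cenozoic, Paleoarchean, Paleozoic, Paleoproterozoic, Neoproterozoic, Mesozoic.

Sorting by start age (ascending Ma, since larger Ma = older): Cenozoic began 66, Mesozoic began 251.902, Paleozoic began 538.8, Neoproterozoic began 1000, Paleoproterozoic began 2500, Paleoarchean began 3600.

Cenozoic, then Mesozoic, then Paleozoic, then Neoproterozoic, then Paleoproterozoic, then Paleoarchean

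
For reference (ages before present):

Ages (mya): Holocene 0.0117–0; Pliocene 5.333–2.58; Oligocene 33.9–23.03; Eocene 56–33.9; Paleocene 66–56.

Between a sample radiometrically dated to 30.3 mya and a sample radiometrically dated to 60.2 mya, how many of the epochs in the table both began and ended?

1

The older date is 60.2 Ma and the younger is 30.3 Ma.
Epochs with start < 60.2 and end > 30.3 Ma: Eocene (56–33.9).
That is 1 complete epoch.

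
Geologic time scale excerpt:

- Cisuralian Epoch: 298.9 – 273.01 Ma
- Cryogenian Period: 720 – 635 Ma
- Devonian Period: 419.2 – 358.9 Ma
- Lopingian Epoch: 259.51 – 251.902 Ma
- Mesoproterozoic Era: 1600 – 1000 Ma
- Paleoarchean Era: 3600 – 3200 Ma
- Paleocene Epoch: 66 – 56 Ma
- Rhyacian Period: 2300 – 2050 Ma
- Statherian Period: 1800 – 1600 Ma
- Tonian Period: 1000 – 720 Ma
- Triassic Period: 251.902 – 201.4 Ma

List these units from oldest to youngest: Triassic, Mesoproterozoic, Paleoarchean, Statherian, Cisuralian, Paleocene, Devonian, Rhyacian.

Paleoarchean, Rhyacian, Statherian, Mesoproterozoic, Devonian, Cisuralian, Triassic, Paleocene

Sorting by start age (descending Ma, since larger Ma = older): Paleoarchean began 3600, Rhyacian began 2300, Statherian began 1800, Mesoproterozoic began 1600, Devonian began 419.2, Cisuralian began 298.9, Triassic began 251.902, Paleocene began 66.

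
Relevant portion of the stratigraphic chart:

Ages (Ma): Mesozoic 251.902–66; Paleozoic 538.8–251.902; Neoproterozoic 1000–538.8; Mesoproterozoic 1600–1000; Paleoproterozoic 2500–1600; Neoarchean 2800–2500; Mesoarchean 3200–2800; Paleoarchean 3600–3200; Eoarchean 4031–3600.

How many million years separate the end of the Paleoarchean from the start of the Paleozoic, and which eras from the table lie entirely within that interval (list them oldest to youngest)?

2661.2 million years; Mesoarchean, Neoarchean, Paleoproterozoic, Mesoproterozoic, Neoproterozoic

End of Paleoarchean = 3200 Ma; start of Paleozoic = 538.8 Ma.
Gap = 3200 − 538.8 = 2661.2 Myr.
Eras wholly inside 3200–538.8 Ma: Mesoarchean (3200–2800), Neoarchean (2800–2500), Paleoproterozoic (2500–1600), Mesoproterozoic (1600–1000), Neoproterozoic (1000–538.8).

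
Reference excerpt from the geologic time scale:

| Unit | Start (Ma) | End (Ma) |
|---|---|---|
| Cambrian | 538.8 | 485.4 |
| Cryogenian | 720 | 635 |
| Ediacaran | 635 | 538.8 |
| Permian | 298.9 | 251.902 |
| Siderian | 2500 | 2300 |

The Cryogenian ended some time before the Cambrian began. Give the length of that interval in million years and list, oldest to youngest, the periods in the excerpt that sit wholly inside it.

96.2 million years; Ediacaran

The Cryogenian closes at 635 Ma and the Cambrian opens at 538.8 Ma, so the interval is 635 − 538.8 = 96.2 Myr.
A period fits inside if it starts at or after 635 Ma and ends at or before 538.8 Ma; oldest first that gives Ediacaran.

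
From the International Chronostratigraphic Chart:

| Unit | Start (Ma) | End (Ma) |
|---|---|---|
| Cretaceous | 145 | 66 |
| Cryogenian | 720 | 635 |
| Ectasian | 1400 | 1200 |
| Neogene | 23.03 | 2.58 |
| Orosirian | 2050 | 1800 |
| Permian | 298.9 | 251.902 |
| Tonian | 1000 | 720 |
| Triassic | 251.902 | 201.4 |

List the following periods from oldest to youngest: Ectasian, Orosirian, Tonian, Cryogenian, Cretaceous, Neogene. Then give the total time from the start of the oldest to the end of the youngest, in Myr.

Orosirian, Ectasian, Tonian, Cryogenian, Cretaceous, Neogene; total span 2047.42 Myr

From the excerpt: Ectasian 1400–1200; Orosirian 2050–1800; Tonian 1000–720; Cryogenian 720–635; Cretaceous 145–66; Neogene 23.03–2.58 (Ma).
Larger Ma is earlier, so the oldest is Orosirian and the youngest is Neogene; oldest to youngest: Orosirian, Ectasian, Tonian, Cryogenian, Cretaceous, Neogene.
Oldest start 2050 minus youngest end 2.58 gives 2047.42 Myr overall.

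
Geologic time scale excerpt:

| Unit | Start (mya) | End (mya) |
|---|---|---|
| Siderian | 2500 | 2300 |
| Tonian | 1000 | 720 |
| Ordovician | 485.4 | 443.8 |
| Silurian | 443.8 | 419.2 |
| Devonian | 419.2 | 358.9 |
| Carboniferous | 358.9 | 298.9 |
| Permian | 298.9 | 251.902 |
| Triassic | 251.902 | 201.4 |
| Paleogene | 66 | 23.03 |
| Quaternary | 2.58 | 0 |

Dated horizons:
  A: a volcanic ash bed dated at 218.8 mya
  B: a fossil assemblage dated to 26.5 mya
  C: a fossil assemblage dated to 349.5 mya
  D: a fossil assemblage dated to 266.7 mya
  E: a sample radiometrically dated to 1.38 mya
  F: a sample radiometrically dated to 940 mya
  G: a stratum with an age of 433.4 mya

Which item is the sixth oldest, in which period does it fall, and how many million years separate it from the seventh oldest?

B, in the Paleogene; 25.12 million years to E

Larger Ma means older, so oldest first: F 940 > G 433.4 > C 349.5 > D 266.7 > A 218.8 > B 26.5 > E 1.38.
Counting 6 along gives B (26.5 Ma); the excerpt puts that inside the Paleogene, 66–23.03 Ma.
Next in line is E (1.38 Ma), and 26.5 − 1.38 = 25.12 Myr.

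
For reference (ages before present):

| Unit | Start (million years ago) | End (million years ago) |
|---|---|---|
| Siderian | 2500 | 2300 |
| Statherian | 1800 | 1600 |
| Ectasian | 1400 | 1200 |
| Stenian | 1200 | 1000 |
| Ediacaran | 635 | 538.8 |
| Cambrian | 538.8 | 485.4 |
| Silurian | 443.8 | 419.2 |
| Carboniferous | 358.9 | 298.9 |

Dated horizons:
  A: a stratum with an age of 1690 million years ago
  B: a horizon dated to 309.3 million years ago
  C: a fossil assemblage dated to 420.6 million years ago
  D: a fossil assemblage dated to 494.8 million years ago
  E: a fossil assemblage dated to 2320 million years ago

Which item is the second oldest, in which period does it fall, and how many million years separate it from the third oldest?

A, in the Statherian; 1195.2 million years to D

Sorted oldest-first by Ma: E (2320), A (1690), D (494.8), C (420.6), B (309.3).
The second oldest is A at 1690 Ma, which lies in 1800–1600 Ma: the Statherian.
The third oldest is D at 494.8 Ma; separation = |1690 − 494.8| = 1195.2 Myr.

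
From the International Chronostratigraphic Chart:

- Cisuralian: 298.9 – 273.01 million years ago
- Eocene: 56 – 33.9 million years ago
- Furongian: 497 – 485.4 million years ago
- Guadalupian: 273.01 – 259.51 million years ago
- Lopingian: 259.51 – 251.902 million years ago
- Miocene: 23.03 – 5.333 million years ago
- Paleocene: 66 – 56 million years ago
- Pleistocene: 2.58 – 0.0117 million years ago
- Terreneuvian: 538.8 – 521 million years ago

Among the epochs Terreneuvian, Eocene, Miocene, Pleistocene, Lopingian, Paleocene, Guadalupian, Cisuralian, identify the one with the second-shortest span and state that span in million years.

Durations: Terreneuvian 17.8; Eocene 22.1; Miocene 17.697; Pleistocene 2.5683; Lopingian 7.608; Paleocene 10; Guadalupian 13.5; Cisuralian 25.89 Myr.
Sorted shortest-first: Pleistocene (2.5683), Lopingian (7.608), Paleocene (10), Guadalupian (13.5), Miocene (17.697), Terreneuvian (17.8), Eocene (22.1), Cisuralian (25.89).
The second shortest is Lopingian at 7.608 Myr.

Lopingian, 7.608 million years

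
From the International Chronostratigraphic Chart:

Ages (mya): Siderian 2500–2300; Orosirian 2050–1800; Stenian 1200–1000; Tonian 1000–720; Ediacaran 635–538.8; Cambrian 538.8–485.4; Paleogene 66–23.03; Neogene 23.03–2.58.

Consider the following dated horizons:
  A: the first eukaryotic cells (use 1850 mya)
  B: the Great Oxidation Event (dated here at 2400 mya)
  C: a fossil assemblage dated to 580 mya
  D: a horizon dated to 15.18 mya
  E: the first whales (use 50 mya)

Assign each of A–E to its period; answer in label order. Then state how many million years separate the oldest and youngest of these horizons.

A — Orosirian; B — Siderian; C — Ediacaran; D — Neogene; E — Paleogene; span 2384.82 million years

Match each age against the start–end ranges in the excerpt: A = 1850 Ma → Orosirian (2050–1800); B = 2400 Ma → Siderian (2500–2300); C = 580 Ma → Ediacaran (635–538.8); D = 15.18 Ma → Neogene (23.03–2.58); E = 50 Ma → Paleogene (66–23.03).
The largest age is 2400 Ma and the smallest is 15.18 Ma; their difference is 2384.82 Myr.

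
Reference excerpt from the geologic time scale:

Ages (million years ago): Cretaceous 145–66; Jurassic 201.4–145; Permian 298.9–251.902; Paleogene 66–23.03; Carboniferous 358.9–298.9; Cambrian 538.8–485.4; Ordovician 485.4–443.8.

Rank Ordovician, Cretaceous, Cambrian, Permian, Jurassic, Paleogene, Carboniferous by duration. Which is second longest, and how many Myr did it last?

Start − end for each: Ordovician 485.4 − 443.8 = 41.6; Cretaceous 145 − 66 = 79; Cambrian 538.8 − 485.4 = 53.4; Permian 298.9 − 251.902 = 46.998; Jurassic 201.4 − 145 = 56.4; Paleogene 66 − 23.03 = 42.97; Carboniferous 358.9 − 298.9 = 60.
Ranking these from longest: Cretaceous > Carboniferous > Jurassic > Cambrian > Permian > Paleogene > Ordovician.
Position 2 in that ranking is Carboniferous, which lasted 60 Myr.

Carboniferous, 60 million years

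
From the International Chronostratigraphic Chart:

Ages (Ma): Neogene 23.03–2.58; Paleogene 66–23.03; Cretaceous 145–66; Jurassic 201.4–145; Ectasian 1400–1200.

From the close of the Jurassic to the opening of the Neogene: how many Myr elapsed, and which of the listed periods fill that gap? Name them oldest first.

End of Jurassic = 145 Ma; start of Neogene = 23.03 Ma.
Gap = 145 − 23.03 = 121.97 Myr.
Periods wholly inside 145–23.03 Ma: Cretaceous (145–66), Paleogene (66–23.03).

121.97 million years; Cretaceous, Paleogene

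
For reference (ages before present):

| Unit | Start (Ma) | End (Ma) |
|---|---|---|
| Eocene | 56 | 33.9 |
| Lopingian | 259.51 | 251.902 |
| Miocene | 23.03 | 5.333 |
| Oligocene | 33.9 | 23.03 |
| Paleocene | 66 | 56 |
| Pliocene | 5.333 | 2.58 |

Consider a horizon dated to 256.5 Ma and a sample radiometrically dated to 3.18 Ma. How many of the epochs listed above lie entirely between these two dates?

4

The older date is 256.5 Ma and the younger is 3.18 Ma.
Epochs with start < 256.5 and end > 3.18 Ma: Paleocene (66–56), Eocene (56–33.9), Oligocene (33.9–23.03), Miocene (23.03–5.333).
That is 4 complete epochs.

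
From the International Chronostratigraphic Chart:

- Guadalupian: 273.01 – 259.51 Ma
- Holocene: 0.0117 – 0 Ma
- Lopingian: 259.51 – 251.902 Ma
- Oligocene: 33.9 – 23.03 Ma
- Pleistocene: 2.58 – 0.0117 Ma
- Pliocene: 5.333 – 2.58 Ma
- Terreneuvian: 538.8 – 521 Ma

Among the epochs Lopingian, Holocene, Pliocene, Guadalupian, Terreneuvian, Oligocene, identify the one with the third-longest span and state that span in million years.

Oligocene, 10.87 million years

Durations: Lopingian 7.608; Holocene 0.0117; Pliocene 2.753; Guadalupian 13.5; Terreneuvian 17.8; Oligocene 10.87 Myr.
Sorted longest-first: Terreneuvian (17.8), Guadalupian (13.5), Oligocene (10.87), Lopingian (7.608), Pliocene (2.753), Holocene (0.0117).
The third longest is Oligocene at 10.87 Myr.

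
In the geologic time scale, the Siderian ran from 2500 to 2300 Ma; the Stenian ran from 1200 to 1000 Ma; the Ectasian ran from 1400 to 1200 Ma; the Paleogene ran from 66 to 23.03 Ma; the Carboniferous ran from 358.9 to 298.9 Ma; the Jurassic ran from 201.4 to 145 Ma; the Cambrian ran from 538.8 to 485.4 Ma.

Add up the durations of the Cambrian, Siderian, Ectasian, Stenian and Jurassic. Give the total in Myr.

709.8 million years

Each duration: Cambrian = 53.4; Siderian = 200; Ectasian = 200; Stenian = 200; Jurassic = 56.4.
Sum: 53.4 + 200 + 200 + 200 + 56.4 = 709.8 Myr.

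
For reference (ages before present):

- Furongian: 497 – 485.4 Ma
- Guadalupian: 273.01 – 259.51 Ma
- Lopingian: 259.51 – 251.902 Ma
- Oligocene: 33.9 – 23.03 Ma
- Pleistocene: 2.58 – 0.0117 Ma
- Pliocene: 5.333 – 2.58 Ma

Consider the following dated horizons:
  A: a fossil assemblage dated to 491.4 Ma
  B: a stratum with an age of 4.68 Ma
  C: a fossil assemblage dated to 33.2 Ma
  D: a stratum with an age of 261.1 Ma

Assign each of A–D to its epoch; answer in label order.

A — Furongian; B — Pliocene; C — Oligocene; D — Guadalupian

Match each age against the start–end ranges in the excerpt: A = 491.4 Ma → Furongian (497–485.4); B = 4.68 Ma → Pliocene (5.333–2.58); C = 33.2 Ma → Oligocene (33.9–23.03); D = 261.1 Ma → Guadalupian (273.01–259.51).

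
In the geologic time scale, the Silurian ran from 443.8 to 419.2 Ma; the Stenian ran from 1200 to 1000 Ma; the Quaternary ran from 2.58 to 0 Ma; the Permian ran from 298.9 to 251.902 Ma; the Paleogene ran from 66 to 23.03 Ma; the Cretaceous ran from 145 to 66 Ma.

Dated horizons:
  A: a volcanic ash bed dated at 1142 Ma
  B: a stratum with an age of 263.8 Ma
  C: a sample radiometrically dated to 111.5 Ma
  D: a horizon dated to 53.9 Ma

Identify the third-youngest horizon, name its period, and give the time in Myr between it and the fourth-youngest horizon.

Sorted youngest-first by Ma: D (53.9), C (111.5), B (263.8), A (1142).
The third youngest is B at 263.8 Ma, which lies in 298.9–251.902 Ma: the Permian.
The fourth youngest is A at 1142 Ma; separation = |263.8 − 1142| = 878.2 Myr.

B, in the Permian; 878.2 million years to A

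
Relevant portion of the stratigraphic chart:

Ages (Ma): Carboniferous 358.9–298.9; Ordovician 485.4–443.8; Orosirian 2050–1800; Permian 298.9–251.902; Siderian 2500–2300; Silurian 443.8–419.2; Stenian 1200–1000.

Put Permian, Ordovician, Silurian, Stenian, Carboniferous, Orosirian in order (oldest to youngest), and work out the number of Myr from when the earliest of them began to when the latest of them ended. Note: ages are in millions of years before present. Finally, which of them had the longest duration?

Start ages (Ma): Orosirian 2050, Stenian 1200, Ordovician 485.4, Silurian 443.8, Carboniferous 358.9, Permian 298.9.
Ordered oldest to youngest: Orosirian, Stenian, Ordovician, Silurian, Carboniferous, Permian.
Span = 2050 − 251.902 = 1798.098 Myr.
Durations: Silurian 24.6, Permian 46.998, Stenian 200, Orosirian 250, Carboniferous 60, Ordovician 41.6 → longest is Orosirian (250 Myr).

Orosirian → Stenian → Ordovician → Silurian → Carboniferous → Permian; total span 1798.098 Myr; longest is Orosirian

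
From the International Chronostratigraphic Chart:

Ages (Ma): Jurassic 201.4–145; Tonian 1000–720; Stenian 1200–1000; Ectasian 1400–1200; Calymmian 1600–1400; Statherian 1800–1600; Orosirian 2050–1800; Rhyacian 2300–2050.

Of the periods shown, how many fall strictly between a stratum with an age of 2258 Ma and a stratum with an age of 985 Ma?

2258 Ma sits inside the Rhyacian (2300–2050) and 985 Ma inside the Tonian (1000–720); neither of those is wholly between the two dates.
The listed periods lying completely between them are Orosirian, Statherian, Calymmian, Ectasian, Stenian — 5 in all.

5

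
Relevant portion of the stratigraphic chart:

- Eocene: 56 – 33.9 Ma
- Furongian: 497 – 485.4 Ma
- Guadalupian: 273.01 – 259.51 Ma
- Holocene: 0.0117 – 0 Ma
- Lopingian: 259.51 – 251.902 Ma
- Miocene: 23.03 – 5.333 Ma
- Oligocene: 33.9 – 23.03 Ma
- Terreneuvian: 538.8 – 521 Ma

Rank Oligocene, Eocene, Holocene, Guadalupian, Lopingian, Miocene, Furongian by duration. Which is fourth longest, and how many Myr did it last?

Start − end for each: Oligocene 33.9 − 23.03 = 10.87; Eocene 56 − 33.9 = 22.1; Holocene 0.0117 − 0 = 0.0117; Guadalupian 273.01 − 259.51 = 13.5; Lopingian 259.51 − 251.902 = 7.608; Miocene 23.03 − 5.333 = 17.697; Furongian 497 − 485.4 = 11.6.
Ranking these from longest: Eocene > Miocene > Guadalupian > Furongian > Oligocene > Lopingian > Holocene.
Position 4 in that ranking is Furongian, which lasted 11.6 Myr.

Furongian, 11.6 million years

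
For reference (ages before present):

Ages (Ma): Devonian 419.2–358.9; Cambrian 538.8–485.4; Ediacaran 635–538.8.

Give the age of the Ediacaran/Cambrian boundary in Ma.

538.8 Ma

The Ediacaran ends and the Cambrian begins at 538.8 Ma.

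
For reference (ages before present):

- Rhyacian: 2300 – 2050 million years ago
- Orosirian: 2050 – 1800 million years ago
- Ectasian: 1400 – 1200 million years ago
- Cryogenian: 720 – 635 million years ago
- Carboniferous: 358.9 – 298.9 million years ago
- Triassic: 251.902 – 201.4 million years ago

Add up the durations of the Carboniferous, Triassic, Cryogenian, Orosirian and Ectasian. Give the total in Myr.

645.502 million years

Duration is start − end for each: (358.9 − 298.9) + (251.902 − 201.4) + (720 − 635) + (2050 − 1800) + (1400 − 1200).
That is 60 + 50.502 + 85 + 250 + 200, which totals 645.502 million years.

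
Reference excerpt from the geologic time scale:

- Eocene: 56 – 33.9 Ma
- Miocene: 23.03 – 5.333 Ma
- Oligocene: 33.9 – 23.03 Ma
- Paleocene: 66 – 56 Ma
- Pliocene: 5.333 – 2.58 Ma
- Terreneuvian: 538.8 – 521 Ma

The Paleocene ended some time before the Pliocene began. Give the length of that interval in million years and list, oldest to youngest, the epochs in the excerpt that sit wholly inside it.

The Paleocene closes at 56 Ma and the Pliocene opens at 5.333 Ma, so the interval is 56 − 5.333 = 50.667 Myr.
An epoch fits inside if it starts at or after 56 Ma and ends at or before 5.333 Ma; oldest first that gives Eocene, Oligocene, Miocene.

50.667 million years; Eocene, Oligocene, Miocene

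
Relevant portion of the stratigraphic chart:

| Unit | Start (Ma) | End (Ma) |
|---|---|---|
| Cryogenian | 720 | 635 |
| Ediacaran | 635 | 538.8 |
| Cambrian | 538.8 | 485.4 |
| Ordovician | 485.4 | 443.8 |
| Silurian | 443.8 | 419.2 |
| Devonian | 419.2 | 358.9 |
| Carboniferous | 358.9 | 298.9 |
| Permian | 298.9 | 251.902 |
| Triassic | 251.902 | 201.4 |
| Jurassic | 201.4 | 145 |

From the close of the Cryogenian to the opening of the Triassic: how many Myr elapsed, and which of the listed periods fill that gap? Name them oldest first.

End of Cryogenian = 635 Ma; start of Triassic = 251.902 Ma.
Gap = 635 − 251.902 = 383.098 Myr.
Periods wholly inside 635–251.902 Ma: Ediacaran (635–538.8), Cambrian (538.8–485.4), Ordovician (485.4–443.8), Silurian (443.8–419.2), Devonian (419.2–358.9), Carboniferous (358.9–298.9), Permian (298.9–251.902).

383.098 million years; Ediacaran, Cambrian, Ordovician, Silurian, Devonian, Carboniferous, Permian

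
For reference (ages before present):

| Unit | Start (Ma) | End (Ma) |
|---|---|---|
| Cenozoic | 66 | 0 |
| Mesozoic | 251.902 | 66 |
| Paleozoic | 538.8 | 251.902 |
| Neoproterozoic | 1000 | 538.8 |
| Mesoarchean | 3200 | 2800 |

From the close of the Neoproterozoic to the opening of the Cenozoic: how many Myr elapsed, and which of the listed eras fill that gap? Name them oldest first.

472.8 million years; Paleozoic, Mesozoic

End of Neoproterozoic = 538.8 Ma; start of Cenozoic = 66 Ma.
Gap = 538.8 − 66 = 472.8 Myr.
Eras wholly inside 538.8–66 Ma: Paleozoic (538.8–251.902), Mesozoic (251.902–66).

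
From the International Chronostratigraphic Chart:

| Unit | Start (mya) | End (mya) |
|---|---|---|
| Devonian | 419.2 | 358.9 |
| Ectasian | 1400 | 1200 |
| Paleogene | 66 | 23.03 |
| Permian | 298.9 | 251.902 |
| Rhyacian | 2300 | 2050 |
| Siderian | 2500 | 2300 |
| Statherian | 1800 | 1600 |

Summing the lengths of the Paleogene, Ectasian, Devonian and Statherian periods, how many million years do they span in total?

503.27 million years

Duration is start − end for each: (66 − 23.03) + (1400 − 1200) + (419.2 − 358.9) + (1800 − 1600).
That is 42.97 + 200 + 60.3 + 200, which totals 503.27 million years.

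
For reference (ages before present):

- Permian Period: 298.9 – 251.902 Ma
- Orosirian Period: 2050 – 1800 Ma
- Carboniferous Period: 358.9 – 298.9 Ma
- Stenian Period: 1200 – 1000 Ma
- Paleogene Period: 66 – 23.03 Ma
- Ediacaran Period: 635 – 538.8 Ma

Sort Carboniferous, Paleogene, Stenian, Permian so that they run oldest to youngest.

Read off each span (Ma): Carboniferous 358.9–298.9; Paleogene 66–23.03; Stenian 1200–1000; Permian 298.9–251.902.
Larger Ma is older, so oldest→youngest is Stenian, Carboniferous, Permian, Paleogene.

Stenian → Carboniferous → Permian → Paleogene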